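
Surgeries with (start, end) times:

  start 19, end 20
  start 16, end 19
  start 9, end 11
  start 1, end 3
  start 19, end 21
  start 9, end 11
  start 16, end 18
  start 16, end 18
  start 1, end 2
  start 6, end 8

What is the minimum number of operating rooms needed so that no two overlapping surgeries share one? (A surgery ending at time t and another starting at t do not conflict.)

3

Count concurrent intervals with a sweep; the peak is the room count.
starts: [1, 1, 6, 9, 9, 16, 16, 16, 19, 19]
ends:   [2, 3, 8, 11, 11, 18, 18, 19, 20, 21]
s1→1 s1→2 e2→1 e3→0 s6→1 e8→0 s9→1 s9→2 e11→1 e11→0 s16→1 s16→2 s16→3  — peak 3.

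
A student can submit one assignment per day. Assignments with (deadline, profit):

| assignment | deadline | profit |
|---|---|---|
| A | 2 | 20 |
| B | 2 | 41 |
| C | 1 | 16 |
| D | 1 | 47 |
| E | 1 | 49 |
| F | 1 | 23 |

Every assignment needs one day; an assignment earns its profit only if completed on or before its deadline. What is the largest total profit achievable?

90

Sort by profit descending; place each in the latest free slot ≤ its deadline.
By profit: E(d1,49), D(d1,47), B(d2,41), F(d1,23), A(d2,20), C(d1,16)
E→slot 1; D skipped; B→slot 2; F skipped; A skipped; C skipped.
Profit = 49 + 41 = 90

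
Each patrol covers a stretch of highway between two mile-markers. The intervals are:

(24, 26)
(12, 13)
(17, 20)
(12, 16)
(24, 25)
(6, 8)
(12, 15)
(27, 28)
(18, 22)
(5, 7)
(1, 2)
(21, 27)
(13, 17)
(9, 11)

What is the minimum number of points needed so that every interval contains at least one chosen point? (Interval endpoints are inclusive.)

Process intervals by earliest right end; each time one isn't hit yet, stab at its right endpoint.
Sorted: [1,2] [5,7] [6,8] [9,11] [12,13] [12,15] [12,16] [13,17] [17,20] [18,22] [24,25] [24,26] [21,27] [27,28]
{[1,2]} hit by 2; {[5,7],[6,8]} hit by 7; {[9,11]} hit by 11; {[12,13],[12,15],[12,16],[13,17]} hit by 13; {[17,20],[18,22]} hit by 20; {[24,25],[24,26],[21,27]} hit by 25; {[27,28]} hit by 28.
Points: 2, 7, 11, 13, 20, 25, 28 (7 total).

7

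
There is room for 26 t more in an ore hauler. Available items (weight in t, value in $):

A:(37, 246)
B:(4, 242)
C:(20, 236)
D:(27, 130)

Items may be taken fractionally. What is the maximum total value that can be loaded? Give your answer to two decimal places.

Greedy by value/weight ratio, highest first.
Order: B (242/4=60.50) > C (236/20=11.80) > A (246/37=6.65) > D (130/27=4.81)
Fill: take B (4 @ 242) → take C (20 @ 236) → take 2/37 of A → 13.30; 26/26 used.
Total value = 491.30

491.30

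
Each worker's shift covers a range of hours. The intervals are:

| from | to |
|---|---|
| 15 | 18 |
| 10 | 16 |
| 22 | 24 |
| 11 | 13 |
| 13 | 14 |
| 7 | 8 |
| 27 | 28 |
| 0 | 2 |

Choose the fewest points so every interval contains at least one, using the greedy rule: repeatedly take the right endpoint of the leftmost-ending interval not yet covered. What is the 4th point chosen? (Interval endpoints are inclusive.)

By right end: [0,2]  [7,8]  [11,13]  [13,14]  [10,16]  [15,18]  [22,24]  [27,28]
[0,2] uncovered → point at 2; [7,8] uncovered → point at 8; [11,13] uncovered → point at 13; [15,18] uncovered → point at 18; [22,24] uncovered → point at 24; [27,28] uncovered → point at 28.
Points: 2, 8, 13, 18, 24, 28 (6 total).

18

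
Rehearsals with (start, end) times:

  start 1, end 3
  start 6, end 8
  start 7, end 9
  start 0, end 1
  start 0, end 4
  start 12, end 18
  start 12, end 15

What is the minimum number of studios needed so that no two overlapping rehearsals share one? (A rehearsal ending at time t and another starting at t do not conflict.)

2

Count concurrent intervals with a sweep; the peak is the room count.
starts: [0, 0, 1, 6, 7, 12, 12]
ends:   [1, 3, 4, 8, 9, 15, 18]
s0→1 s0→2  — peak 2.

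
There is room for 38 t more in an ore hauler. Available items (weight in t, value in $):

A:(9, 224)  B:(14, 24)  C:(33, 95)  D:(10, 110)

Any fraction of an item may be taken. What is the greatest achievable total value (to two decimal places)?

388.70

Greedy by value/weight ratio, highest first.
Order: A (224/9=24.89) > D (110/10=11.00) > C (95/33=2.88) > B (24/14=1.71)
Fill: take A (9 @ 224) → take D (10 @ 110) → take 19/33 of C → 54.70; 38/38 used.
Total value = 388.70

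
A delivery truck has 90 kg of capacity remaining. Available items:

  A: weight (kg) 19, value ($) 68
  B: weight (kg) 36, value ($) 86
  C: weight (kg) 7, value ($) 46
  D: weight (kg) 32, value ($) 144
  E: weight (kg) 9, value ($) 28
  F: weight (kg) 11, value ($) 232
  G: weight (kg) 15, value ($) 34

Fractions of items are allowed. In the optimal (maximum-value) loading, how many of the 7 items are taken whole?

Greedy by value/weight ratio, highest first.
Order: F (232/11=21.09) > C (46/7=6.57) > D (144/32=4.50) > A (68/19=3.58) > E (28/9=3.11) > B (86/36=2.39) > G (34/15=2.27)
Fill: take F (11 @ 232) → take C (7 @ 46) → take D (32 @ 144) → take A (19 @ 68) → take E (9 @ 28) → take 12/36 of B → 28.67; 90/90 used.
5 item(s) taken whole; one partial (take 12/36 of B).

5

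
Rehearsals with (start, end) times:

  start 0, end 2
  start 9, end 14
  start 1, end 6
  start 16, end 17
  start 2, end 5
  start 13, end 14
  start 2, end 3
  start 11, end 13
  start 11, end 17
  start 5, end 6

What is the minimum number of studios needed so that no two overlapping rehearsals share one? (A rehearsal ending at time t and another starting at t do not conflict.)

The answer is the maximum number of intervals overlapping at any instant.
starts: [0, 1, 2, 2, 5, 9, 11, 11, 13, 16]
ends:   [2, 3, 5, 6, 6, 13, 14, 14, 17, 17]
s0→1 s1→2 e2→1 s2→2 s2→3  — peak 3.

3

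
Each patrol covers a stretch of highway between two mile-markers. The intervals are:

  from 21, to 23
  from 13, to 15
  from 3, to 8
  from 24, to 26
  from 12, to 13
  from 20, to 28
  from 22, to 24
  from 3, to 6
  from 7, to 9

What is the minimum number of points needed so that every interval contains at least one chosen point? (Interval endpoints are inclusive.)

5

Process intervals by earliest right end; each time one isn't hit yet, stab at its right endpoint.
Sorted: [3,6] [3,8] [7,9] [12,13] [13,15] [21,23] [22,24] [24,26] [20,28]
{[3,6],[3,8]} hit by 6; {[7,9]} hit by 9; {[12,13],[13,15]} hit by 13; {[21,23],[22,24]} hit by 23; {[24,26],[20,28]} hit by 26.
Points: 6, 9, 13, 23, 26 (5 total).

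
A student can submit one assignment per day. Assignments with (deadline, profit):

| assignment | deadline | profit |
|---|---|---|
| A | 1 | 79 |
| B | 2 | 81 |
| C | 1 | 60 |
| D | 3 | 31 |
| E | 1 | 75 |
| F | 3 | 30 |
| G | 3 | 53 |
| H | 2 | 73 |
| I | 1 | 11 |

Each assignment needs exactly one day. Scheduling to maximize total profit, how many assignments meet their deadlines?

3

By profit: B(d2,81), A(d1,79), E(d1,75), H(d2,73), C(d1,60), G(d3,53), D(d3,31), F(d3,30), I(d1,11)
B→slot 2; A→slot 1; E skipped; H skipped; C skipped; G→slot 3; D skipped; F skipped; I skipped.
3 of 9 scheduled.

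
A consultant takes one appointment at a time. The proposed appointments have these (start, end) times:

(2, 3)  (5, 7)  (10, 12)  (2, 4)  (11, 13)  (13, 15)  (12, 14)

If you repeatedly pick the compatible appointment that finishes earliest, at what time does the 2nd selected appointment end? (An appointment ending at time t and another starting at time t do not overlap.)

Sort by end time and greedily take each interval whose start is ≥ the last chosen end.
By end time: (2,3), (2,4), (5,7), (10,12), (11,13), (12,14), (13,15).
Pick (2,3); next start ≥ 3 → (5,7); next start ≥ 7 → (10,12); next start ≥ 12 → (12,14).
Selected: (2,3) (5,7) (10,12) (12,14)

7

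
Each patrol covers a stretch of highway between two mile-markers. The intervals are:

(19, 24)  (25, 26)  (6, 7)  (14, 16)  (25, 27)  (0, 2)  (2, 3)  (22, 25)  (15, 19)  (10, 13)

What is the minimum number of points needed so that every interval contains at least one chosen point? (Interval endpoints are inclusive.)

By right end: [0,2]  [2,3]  [6,7]  [10,13]  [14,16]  [15,19]  [19,24]  [22,25]  [25,26]  [25,27]
[0,2] uncovered → point at 2; [6,7] uncovered → point at 7; [10,13] uncovered → point at 13; [14,16] uncovered → point at 16; [19,24] uncovered → point at 24; [25,26] uncovered → point at 26.
Points: 2, 7, 13, 16, 24, 26 (6 total).

6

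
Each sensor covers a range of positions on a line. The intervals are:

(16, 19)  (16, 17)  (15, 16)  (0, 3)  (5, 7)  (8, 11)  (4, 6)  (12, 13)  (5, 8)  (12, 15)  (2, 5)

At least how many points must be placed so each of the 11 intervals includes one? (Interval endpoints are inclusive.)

5

By right end: [0,3]  [2,5]  [4,6]  [5,7]  [5,8]  [8,11]  [12,13]  [12,15]  [15,16]  [16,17]  [16,19]
[0,3] uncovered → point at 3; [4,6] uncovered → point at 6; [8,11] uncovered → point at 11; [12,13] uncovered → point at 13; [15,16] uncovered → point at 16.
Points: 3, 6, 11, 13, 16 (5 total).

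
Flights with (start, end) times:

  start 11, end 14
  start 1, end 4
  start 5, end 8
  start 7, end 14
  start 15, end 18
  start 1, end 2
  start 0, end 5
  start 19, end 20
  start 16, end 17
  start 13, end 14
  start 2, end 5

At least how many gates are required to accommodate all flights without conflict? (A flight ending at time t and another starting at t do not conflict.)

3

starts: [0, 1, 1, 2, 5, 7, 11, 13, 15, 16, 19]
ends:   [2, 4, 5, 5, 8, 14, 14, 14, 17, 18, 20]
s0→1 s1→2 s1→3  — peak 3.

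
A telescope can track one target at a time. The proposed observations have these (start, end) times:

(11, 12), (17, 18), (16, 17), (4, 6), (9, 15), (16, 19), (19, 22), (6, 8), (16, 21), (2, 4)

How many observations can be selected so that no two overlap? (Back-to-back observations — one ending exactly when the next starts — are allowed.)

7

By end time: (2,4), (4,6), (6,8), (11,12), (9,15), (16,17), (17,18), (16,19), (16,21), (19,22).
Pick (2,4); next start ≥ 4 → (4,6); next start ≥ 6 → (6,8); next start ≥ 8 → (11,12); next start ≥ 12 → (16,17); next start ≥ 17 → (17,18); next start ≥ 18 → (19,22).
Selected 7 observations.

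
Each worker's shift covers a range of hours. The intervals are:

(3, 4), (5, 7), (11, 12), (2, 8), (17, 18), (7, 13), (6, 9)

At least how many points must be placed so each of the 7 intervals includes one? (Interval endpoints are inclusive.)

4

Process intervals by earliest right end; each time one isn't hit yet, stab at its right endpoint.
By right end: [3,4]  [5,7]  [2,8]  [6,9]  [11,12]  [7,13]  [17,18]
[3,4] uncovered → point at 4; [5,7] uncovered → point at 7; [11,12] uncovered → point at 12; [17,18] uncovered → point at 18.
Points: 4, 7, 12, 18 (4 total).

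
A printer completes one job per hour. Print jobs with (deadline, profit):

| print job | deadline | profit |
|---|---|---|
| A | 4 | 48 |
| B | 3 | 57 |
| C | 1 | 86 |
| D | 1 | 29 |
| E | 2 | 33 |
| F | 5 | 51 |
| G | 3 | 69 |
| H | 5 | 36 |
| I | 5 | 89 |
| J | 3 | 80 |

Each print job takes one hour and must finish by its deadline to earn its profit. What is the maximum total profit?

375

Sort by profit descending; place each in the latest free slot ≤ its deadline.
By profit: I(d5,89), C(d1,86), J(d3,80), G(d3,69), B(d3,57), F(d5,51), A(d4,48), H(d5,36), E(d2,33), D(d1,29)
I→slot 5; C→slot 1; J→slot 3; G→slot 2; B skipped; F→slot 4; A skipped; H skipped; E skipped; D skipped.
Profit = 86 + 69 + 80 + 51 + 89 = 375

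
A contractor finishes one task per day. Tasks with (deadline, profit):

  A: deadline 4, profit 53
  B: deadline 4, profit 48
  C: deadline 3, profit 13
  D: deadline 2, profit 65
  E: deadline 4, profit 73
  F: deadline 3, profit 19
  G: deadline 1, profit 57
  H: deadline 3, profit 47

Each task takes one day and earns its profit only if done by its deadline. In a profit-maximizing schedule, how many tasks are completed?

By profit: E(d4,73), D(d2,65), G(d1,57), A(d4,53), B(d4,48), H(d3,47), F(d3,19), C(d3,13)
E→slot 4; D→slot 2; G→slot 1; A→slot 3; B skipped; H skipped; F skipped; C skipped.
4 of 8 scheduled.

4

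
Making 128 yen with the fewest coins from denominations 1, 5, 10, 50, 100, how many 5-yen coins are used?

128 = 1×100 + 2×10 + 1×5 + 3×1
Count of 5: 1

1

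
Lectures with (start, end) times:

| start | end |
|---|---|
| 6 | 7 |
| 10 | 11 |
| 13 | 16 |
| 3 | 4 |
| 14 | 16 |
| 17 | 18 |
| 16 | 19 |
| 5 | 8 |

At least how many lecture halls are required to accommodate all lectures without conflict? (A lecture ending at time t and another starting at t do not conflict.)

2

The answer is the maximum number of intervals overlapping at any instant.
Events (time:±→running): 3:+→1 4:-→0 5:+→1 6:+→2 … peak 2.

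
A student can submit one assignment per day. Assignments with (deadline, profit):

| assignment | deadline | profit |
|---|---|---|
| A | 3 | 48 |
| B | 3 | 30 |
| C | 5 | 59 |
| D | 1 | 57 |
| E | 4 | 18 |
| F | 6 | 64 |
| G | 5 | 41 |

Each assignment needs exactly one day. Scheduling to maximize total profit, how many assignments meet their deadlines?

By profit: F(d6,64), C(d5,59), D(d1,57), A(d3,48), G(d5,41), B(d3,30), E(d4,18)
F→slot 6; C→slot 5; D→slot 1; A→slot 3; G→slot 4; B→slot 2; E skipped.
6 of 7 scheduled.

6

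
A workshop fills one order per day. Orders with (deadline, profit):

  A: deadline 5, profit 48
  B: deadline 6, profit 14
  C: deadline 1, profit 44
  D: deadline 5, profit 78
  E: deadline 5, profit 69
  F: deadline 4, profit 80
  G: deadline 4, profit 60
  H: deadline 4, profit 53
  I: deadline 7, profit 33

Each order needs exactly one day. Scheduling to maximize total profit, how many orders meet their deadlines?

Take jobs in profit order; each goes to the latest open slot no later than its deadline.
By profit: F(d4,80), D(d5,78), E(d5,69), G(d4,60), H(d4,53), A(d5,48), C(d1,44), I(d7,33), B(d6,14)
F→slot 4; D→slot 5; E→slot 3; G→slot 2; H→slot 1; A skipped; C skipped; I→slot 7; B→slot 6.
7 of 9 scheduled.

7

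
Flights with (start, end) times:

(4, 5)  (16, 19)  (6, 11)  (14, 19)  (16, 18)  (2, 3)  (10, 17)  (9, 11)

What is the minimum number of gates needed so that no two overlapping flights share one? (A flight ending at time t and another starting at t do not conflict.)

4

Count concurrent intervals with a sweep; the peak is the room count.
Events (time:±→running): 2:+→1 3:-→0 4:+→1 5:-→0 6:+→1 9:+→2 10:+→3 11:-→2 11:-→1 14:+→2 16:+→3 16:+→4 … peak 4.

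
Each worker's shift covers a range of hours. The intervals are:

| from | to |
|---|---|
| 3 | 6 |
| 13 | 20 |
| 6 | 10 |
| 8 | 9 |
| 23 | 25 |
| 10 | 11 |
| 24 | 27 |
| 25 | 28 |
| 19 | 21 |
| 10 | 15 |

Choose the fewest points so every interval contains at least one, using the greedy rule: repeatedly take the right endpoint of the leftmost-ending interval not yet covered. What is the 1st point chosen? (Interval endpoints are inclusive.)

Sort by right endpoint; whenever an interval is uncovered, place a point at its right end.
By right end: [3,6]  [8,9]  [6,10]  [10,11]  [10,15]  [13,20]  [19,21]  [23,25]  [24,27]  [25,28]
[3,6] uncovered → point at 6; [8,9] uncovered → point at 9; [10,11] uncovered → point at 11; [13,20] uncovered → point at 20; [23,25] uncovered → point at 25.
Points: 6, 9, 11, 20, 25 (5 total).

6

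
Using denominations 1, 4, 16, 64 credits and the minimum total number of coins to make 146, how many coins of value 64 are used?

2

Use the largest denomination that fits, subtract, and repeat.
146 − 2×64→18 − 1×16→2 − 2×1→0
Count of 64: 2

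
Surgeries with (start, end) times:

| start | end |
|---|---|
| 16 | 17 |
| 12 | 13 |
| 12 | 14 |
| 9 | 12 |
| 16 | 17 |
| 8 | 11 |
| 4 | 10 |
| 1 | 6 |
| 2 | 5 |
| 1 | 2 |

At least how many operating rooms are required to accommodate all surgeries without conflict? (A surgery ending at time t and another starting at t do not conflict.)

The answer is the maximum number of intervals overlapping at any instant.
Events (time:±→running): 1:+→1 1:+→2 2:-→1 2:+→2 4:+→3 … peak 3.

3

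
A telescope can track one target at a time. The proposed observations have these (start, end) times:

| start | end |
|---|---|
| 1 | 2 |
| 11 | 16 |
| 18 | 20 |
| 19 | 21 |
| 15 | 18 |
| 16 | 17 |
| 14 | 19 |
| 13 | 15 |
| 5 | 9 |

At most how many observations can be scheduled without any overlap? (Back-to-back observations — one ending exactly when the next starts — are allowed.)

5

Greedy by earliest finish: after sorting by end time, pick each interval compatible with the last pick.
Sorted by end: (1,2)  (5,9)  (13,15)  (11,16)  (16,17)  (15,18)  (14,19)  (18,20)  (19,21)
take (1,2); take (5,9); take (13,15); take (16,17); skip (15,18); skip (14,19); take (18,20).
Selected 5 observations.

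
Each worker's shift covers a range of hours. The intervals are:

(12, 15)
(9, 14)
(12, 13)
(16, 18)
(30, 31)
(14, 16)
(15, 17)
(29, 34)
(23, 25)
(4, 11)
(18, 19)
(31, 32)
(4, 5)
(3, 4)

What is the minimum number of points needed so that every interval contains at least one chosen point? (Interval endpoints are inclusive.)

6

Sort by right endpoint; whenever an interval is uncovered, place a point at its right end.
Sorted: [3,4] [4,5] [4,11] [12,13] [9,14] [12,15] [14,16] [15,17] [16,18] [18,19] [23,25] [30,31] [31,32] [29,34]
{[3,4],[4,5],[4,11]} hit by 4; {[12,13],[9,14],[12,15]} hit by 13; {[14,16],[15,17],[16,18]} hit by 16; {[18,19]} hit by 19; {[23,25]} hit by 25; {[30,31],[31,32],[29,34]} hit by 31.
Points: 4, 13, 16, 19, 25, 31 (6 total).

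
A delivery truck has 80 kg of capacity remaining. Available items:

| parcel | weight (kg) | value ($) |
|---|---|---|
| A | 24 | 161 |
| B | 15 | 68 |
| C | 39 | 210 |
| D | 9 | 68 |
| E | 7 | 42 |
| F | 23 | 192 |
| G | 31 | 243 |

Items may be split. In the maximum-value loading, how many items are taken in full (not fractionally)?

3

Greedy by value/weight ratio, highest first.
Order: F (192/23=8.35) > G (243/31=7.84) > D (68/9=7.56) > A (161/24=6.71) > E (42/7=6.00) > C (210/39=5.38) > B (68/15=4.53)
Fill: take F (23 @ 192) → take G (31 @ 243) → take D (9 @ 68) → take 17/24 of A → 114.04; 80/80 used.
3 item(s) taken whole; one partial (take 17/24 of A).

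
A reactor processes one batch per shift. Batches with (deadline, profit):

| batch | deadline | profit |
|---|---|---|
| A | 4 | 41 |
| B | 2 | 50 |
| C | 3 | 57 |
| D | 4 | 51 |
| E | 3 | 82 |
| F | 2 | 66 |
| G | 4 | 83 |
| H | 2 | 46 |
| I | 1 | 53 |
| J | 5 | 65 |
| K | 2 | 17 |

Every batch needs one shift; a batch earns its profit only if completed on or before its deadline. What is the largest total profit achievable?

353

Sort by profit descending; place each in the latest free slot ≤ its deadline.
By profit: G(d4,83), E(d3,82), F(d2,66), J(d5,65), C(d3,57), I(d1,53), D(d4,51), B(d2,50), H(d2,46), A(d4,41), K(d2,17)
G→slot 4; E→slot 3; F→slot 2; J→slot 5; C→slot 1; I skipped; D skipped; B skipped; H skipped; A skipped; K skipped.
Profit = 57 + 66 + 82 + 83 + 65 = 353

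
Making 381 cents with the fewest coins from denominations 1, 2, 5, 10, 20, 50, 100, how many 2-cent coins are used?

381 − 3×100→81 − 1×50→31 − 1×20→11 − 1×10→1 − 1×1→0
Count of 2: 0

0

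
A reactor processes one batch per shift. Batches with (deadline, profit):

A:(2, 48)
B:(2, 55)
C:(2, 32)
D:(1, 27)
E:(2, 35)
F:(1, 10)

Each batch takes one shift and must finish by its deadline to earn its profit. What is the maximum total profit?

103

Sort by profit descending; place each in the latest free slot ≤ its deadline.
Profit order: B=55 A=48 E=35 C=32 D=27 F=10
Assign: B→slot 2, A→slot 1, E skipped, C skipped, D skipped, F skipped.
Slots: [1:A] [2:B]
Profit = 48 + 55 = 103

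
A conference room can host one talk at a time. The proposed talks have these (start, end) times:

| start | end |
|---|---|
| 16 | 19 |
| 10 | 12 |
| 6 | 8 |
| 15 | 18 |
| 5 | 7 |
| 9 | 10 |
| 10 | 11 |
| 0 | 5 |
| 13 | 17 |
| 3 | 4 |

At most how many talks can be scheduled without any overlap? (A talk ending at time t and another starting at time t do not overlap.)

Greedy by earliest finish: after sorting by end time, pick each interval compatible with the last pick.
By end time: (3,4), (0,5), (5,7), (6,8), (9,10), (10,11), (10,12), (13,17), (15,18), (16,19).
Pick (3,4); next start ≥ 4 → (5,7); next start ≥ 7 → (9,10); next start ≥ 10 → (10,11); next start ≥ 11 → (13,17).
Selected 5 talks.

5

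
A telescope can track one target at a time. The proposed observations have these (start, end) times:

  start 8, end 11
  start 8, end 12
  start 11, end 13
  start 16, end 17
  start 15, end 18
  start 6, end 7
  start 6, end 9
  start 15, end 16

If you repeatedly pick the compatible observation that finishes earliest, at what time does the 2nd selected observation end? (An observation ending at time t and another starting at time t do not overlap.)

By end time: (6,7), (6,9), (8,11), (8,12), (11,13), (15,16), (16,17), (15,18).
Pick (6,7); next start ≥ 7 → (8,11); next start ≥ 11 → (11,13); next start ≥ 13 → (15,16); next start ≥ 16 → (16,17).
Selected: (6,7) (8,11) (11,13) (15,16) (16,17)

11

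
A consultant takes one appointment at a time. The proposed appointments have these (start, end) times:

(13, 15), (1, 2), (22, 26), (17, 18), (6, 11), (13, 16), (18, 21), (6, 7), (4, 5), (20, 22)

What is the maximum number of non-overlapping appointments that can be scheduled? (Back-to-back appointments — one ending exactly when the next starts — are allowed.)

7

Greedy by earliest finish: after sorting by end time, pick each interval compatible with the last pick.
Sorted by end: (1,2)  (4,5)  (6,7)  (6,11)  (13,15)  (13,16)  (17,18)  (18,21)  (20,22)  (22,26)
take (1,2); take (4,5); take (6,7); take (13,15); skip (13,16); take (17,18); take (18,21); take (22,26).
Selected 7 appointments.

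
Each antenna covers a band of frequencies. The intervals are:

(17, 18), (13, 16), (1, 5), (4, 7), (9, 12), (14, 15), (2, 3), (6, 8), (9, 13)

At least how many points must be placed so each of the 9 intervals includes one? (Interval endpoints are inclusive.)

Process intervals by earliest right end; each time one isn't hit yet, stab at its right endpoint.
Sorted: [2,3] [1,5] [4,7] [6,8] [9,12] [9,13] [14,15] [13,16] [17,18]
{[2,3],[1,5]} hit by 3; {[4,7],[6,8]} hit by 7; {[9,12],[9,13]} hit by 12; {[14,15],[13,16]} hit by 15; {[17,18]} hit by 18.
Points: 3, 7, 12, 15, 18 (5 total).

5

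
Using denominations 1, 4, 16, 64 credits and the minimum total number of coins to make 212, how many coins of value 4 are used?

Use the largest denomination that fits, subtract, and repeat.
212 − 3×64→20 − 1×16→4 − 1×4→0
Count of 4: 1

1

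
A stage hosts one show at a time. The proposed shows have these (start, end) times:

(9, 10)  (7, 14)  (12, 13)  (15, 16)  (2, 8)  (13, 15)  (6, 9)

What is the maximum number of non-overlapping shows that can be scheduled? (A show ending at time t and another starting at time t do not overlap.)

Sort by end time and greedily take each interval whose start is ≥ the last chosen end.
By end time: (2,8), (6,9), (9,10), (12,13), (7,14), (13,15), (15,16).
Pick (2,8); next start ≥ 8 → (9,10); next start ≥ 10 → (12,13); next start ≥ 13 → (13,15); next start ≥ 15 → (15,16).
Selected 5 shows.

5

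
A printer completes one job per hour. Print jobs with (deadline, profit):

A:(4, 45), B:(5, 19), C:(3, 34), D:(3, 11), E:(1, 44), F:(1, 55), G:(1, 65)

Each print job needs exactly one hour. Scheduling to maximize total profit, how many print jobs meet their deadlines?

5

Profit order: G=65 F=55 A=45 E=44 C=34 B=19 D=11
Assign: G→slot 1, F skipped, A→slot 4, E skipped, C→slot 3, B→slot 5, D→slot 2.
Slots: [1:G] [2:D] [3:C] [4:A] [5:B]
5 of 7 scheduled.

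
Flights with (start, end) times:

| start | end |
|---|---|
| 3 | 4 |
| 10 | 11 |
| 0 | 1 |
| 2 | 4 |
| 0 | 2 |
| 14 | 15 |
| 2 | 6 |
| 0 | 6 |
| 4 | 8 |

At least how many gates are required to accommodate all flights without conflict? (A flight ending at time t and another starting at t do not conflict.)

The answer is the maximum number of intervals overlapping at any instant.
starts: [0, 0, 0, 2, 2, 3, 4, 10, 14]
ends:   [1, 2, 4, 4, 6, 6, 8, 11, 15]
s0→1 s0→2 s0→3 e1→2 e2→1 s2→2 s2→3 s3→4  — peak 4.

4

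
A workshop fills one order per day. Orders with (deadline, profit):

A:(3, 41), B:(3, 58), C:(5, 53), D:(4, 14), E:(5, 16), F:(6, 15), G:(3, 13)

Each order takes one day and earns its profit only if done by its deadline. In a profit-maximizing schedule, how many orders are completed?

6

Sort by profit descending; place each in the latest free slot ≤ its deadline.
Profit order: B=58 C=53 A=41 E=16 F=15 D=14 G=13
Assign: B→slot 3, C→slot 5, A→slot 2, E→slot 4, F→slot 6, D→slot 1, G skipped.
Slots: [1:D] [2:A] [3:B] [4:E] [5:C] [6:F]
6 of 7 scheduled.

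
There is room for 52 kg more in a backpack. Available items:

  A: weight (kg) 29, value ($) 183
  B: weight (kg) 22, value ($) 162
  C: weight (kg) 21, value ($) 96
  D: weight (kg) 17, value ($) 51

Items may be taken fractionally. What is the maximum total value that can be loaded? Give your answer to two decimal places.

349.57

Sort by value per unit weight and fill in that order.
Order: B (162/22=7.36) > A (183/29=6.31) > C (96/21=4.57) > D (51/17=3.00)
Fill: take B (22 @ 162) → take A (29 @ 183) → take 1/21 of C → 4.57; 52/52 used.
Total value = 349.57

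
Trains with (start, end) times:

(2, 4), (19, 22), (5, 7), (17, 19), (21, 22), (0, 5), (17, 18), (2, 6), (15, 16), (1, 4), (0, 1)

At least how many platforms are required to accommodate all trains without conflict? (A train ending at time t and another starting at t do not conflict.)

starts: [0, 0, 1, 2, 2, 5, 15, 17, 17, 19, 21]
ends:   [1, 4, 4, 5, 6, 7, 16, 18, 19, 22, 22]
s0→1 s0→2 e1→1 s1→2 s2→3 s2→4  — peak 4.

4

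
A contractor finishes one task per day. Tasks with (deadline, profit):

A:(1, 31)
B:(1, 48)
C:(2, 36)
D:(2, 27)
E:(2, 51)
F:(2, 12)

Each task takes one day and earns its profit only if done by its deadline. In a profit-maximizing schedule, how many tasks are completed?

2

Sort by profit descending; place each in the latest free slot ≤ its deadline.
Profit order: E=51 B=48 C=36 A=31 D=27 F=12
Assign: E→slot 2, B→slot 1, C skipped, A skipped, D skipped, F skipped.
Slots: [1:B] [2:E]
2 of 6 scheduled.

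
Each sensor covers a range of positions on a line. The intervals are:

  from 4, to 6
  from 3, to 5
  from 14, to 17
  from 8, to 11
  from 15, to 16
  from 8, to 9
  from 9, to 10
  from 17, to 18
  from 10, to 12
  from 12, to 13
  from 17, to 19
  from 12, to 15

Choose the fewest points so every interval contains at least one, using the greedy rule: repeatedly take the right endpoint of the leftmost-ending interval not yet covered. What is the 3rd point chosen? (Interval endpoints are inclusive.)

Sorted: [3,5] [4,6] [8,9] [9,10] [8,11] [10,12] [12,13] [12,15] [15,16] [14,17] [17,18] [17,19]
{[3,5],[4,6]} hit by 5; {[8,9],[9,10],[8,11]} hit by 9; {[10,12],[12,13],[12,15]} hit by 12; {[15,16],[14,17]} hit by 16; {[17,18],[17,19]} hit by 18.
Points: 5, 9, 12, 16, 18 (5 total).

12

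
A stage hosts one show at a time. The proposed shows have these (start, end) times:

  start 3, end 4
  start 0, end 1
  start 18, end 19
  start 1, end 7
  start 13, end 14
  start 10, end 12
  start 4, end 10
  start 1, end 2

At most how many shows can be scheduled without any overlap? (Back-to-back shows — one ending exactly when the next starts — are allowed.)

Sorted by end: (0,1)  (1,2)  (3,4)  (1,7)  (4,10)  (10,12)  (13,14)  (18,19)
take (0,1); take (1,2); take (3,4); take (4,10); take (10,12); take (13,14); take (18,19).
Selected 7 shows.

7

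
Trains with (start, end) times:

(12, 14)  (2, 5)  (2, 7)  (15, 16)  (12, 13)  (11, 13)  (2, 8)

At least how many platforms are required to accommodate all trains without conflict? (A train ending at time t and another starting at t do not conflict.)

3

Events (time:±→running): 2:+→1 2:+→2 2:+→3 … peak 3.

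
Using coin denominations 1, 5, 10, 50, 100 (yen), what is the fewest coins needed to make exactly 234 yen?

Greedy: take as many of the largest coin as possible, then repeat with the remainder.
234 − 2×100→34 − 3×10→4 − 4×1→0
Total coins = 2 + 3 + 4 = 9

9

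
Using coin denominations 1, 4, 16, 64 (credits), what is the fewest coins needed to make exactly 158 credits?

Use the largest denomination that fits, subtract, and repeat.
158 = 2×64 + 1×16 + 3×4 + 2×1
Total coins = 2 + 1 + 3 + 2 = 8

8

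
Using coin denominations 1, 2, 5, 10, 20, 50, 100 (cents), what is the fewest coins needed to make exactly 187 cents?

6

187 − 1×100→87 − 1×50→37 − 1×20→17 − 1×10→7 − 1×5→2 − 1×2→0
Total coins = 1 + 1 + 1 + 1 + 1 + 1 = 6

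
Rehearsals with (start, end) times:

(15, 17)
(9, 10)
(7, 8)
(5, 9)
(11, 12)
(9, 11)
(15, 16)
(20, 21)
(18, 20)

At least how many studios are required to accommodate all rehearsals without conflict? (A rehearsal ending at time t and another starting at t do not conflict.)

Events (time:±→running): 5:+→1 7:+→2 … peak 2.

2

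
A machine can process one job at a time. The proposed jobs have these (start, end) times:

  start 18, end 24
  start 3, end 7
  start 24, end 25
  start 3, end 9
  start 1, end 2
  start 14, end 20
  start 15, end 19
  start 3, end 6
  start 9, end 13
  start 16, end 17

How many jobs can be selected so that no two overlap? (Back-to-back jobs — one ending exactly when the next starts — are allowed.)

6

Order by finish time; keep every interval that doesn't clash with the previous kept one.
Sorted by end: (1,2)  (3,6)  (3,7)  (3,9)  (9,13)  (16,17)  (15,19)  (14,20)  (18,24)  (24,25)
take (1,2); take (3,6); skip (3,9); take (9,13); take (16,17); take (18,24); take (24,25).
Selected 6 jobs.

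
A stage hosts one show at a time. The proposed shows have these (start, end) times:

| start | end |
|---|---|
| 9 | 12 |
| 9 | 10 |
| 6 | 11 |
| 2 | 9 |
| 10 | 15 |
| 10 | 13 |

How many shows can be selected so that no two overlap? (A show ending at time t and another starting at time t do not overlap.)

3

Order by finish time; keep every interval that doesn't clash with the previous kept one.
Sorted by end: (2,9)  (9,10)  (6,11)  (9,12)  (10,13)  (10,15)
take (2,9); take (9,10); skip (6,11); skip (9,12); take (10,13).
Selected 3 shows.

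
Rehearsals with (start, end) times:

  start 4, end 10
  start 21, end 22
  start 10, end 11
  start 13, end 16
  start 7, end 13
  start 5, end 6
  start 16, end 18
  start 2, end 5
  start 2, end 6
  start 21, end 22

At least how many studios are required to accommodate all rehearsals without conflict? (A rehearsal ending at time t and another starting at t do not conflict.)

Events (time:±→running): 2:+→1 2:+→2 4:+→3 … peak 3.

3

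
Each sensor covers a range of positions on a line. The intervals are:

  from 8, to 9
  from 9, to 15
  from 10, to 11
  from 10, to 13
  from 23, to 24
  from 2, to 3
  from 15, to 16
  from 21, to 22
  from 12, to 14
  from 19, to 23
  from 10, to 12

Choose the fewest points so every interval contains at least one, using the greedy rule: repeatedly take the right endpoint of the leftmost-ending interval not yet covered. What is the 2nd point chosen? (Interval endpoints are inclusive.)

9

Process intervals by earliest right end; each time one isn't hit yet, stab at its right endpoint.
By right end: [2,3]  [8,9]  [10,11]  [10,12]  [10,13]  [12,14]  [9,15]  [15,16]  [21,22]  [19,23]  [23,24]
[2,3] uncovered → point at 3; [8,9] uncovered → point at 9; [10,11] uncovered → point at 11; [12,14] uncovered → point at 14; [15,16] uncovered → point at 16; [21,22] uncovered → point at 22; [23,24] uncovered → point at 24.
Points: 3, 9, 11, 14, 16, 22, 24 (7 total).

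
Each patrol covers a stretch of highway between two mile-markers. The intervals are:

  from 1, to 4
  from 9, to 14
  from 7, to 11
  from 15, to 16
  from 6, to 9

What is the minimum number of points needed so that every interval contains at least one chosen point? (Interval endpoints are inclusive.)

By right end: [1,4]  [6,9]  [7,11]  [9,14]  [15,16]
[1,4] uncovered → point at 4; [6,9] uncovered → point at 9; [15,16] uncovered → point at 16.
Points: 4, 9, 16 (3 total).

3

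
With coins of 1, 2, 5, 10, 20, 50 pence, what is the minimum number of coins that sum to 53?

3

Greedy: take as many of the largest coin as possible, then repeat with the remainder.
53 − 1×50→3 − 1×2→1 − 1×1→0
Total coins = 1 + 1 + 1 = 3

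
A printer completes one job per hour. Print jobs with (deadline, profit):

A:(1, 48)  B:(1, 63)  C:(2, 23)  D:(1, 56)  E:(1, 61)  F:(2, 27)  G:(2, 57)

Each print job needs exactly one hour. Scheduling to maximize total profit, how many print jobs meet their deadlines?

Profit order: B=63 E=61 G=57 D=56 A=48 F=27 C=23
Assign: B→slot 1, E skipped, G→slot 2, D skipped, A skipped, F skipped, C skipped.
Slots: [1:B] [2:G]
2 of 7 scheduled.

2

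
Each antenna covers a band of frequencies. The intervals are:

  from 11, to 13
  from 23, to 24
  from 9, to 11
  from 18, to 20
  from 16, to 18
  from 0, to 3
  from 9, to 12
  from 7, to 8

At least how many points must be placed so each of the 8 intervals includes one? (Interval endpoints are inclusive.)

5

Sort by right endpoint; whenever an interval is uncovered, place a point at its right end.
By right end: [0,3]  [7,8]  [9,11]  [9,12]  [11,13]  [16,18]  [18,20]  [23,24]
[0,3] uncovered → point at 3; [7,8] uncovered → point at 8; [9,11] uncovered → point at 11; [16,18] uncovered → point at 18; [23,24] uncovered → point at 24.
Points: 3, 8, 11, 18, 24 (5 total).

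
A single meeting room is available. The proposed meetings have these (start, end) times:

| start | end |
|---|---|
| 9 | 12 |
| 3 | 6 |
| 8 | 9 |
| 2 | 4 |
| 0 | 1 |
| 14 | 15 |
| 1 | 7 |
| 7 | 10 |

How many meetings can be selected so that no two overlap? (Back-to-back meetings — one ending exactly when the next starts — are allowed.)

Order by finish time; keep every interval that doesn't clash with the previous kept one.
By end time: (0,1), (2,4), (3,6), (1,7), (8,9), (7,10), (9,12), (14,15).
Pick (0,1); next start ≥ 1 → (2,4); next start ≥ 4 → (8,9); next start ≥ 9 → (9,12); next start ≥ 12 → (14,15).
Selected 5 meetings.

5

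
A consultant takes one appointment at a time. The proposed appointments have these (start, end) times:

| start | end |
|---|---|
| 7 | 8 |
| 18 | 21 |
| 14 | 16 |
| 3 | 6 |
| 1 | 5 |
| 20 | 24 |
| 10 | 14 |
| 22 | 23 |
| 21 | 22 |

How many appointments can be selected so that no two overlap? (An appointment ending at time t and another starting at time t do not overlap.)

Sorted by end: (1,5)  (3,6)  (7,8)  (10,14)  (14,16)  (18,21)  (21,22)  (22,23)  (20,24)
take (1,5); skip (3,6); take (7,8); take (10,14); take (14,16); take (18,21); take (21,22); take (22,23).
Selected 7 appointments.

7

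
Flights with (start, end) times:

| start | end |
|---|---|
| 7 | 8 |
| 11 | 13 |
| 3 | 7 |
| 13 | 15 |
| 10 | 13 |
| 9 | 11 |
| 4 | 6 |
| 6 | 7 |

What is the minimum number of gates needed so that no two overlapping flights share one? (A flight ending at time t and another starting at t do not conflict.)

Count concurrent intervals with a sweep; the peak is the room count.
starts: [3, 4, 6, 7, 9, 10, 11, 13]
ends:   [6, 7, 7, 8, 11, 13, 13, 15]
s3→1 s4→2  — peak 2.

2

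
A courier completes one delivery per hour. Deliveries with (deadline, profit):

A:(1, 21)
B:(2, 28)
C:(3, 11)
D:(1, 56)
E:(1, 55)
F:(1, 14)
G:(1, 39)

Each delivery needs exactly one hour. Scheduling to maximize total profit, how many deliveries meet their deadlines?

Take jobs in profit order; each goes to the latest open slot no later than its deadline.
By profit: D(d1,56), E(d1,55), G(d1,39), B(d2,28), A(d1,21), F(d1,14), C(d3,11)
D→slot 1; E skipped; G skipped; B→slot 2; A skipped; F skipped; C→slot 3.
3 of 7 scheduled.

3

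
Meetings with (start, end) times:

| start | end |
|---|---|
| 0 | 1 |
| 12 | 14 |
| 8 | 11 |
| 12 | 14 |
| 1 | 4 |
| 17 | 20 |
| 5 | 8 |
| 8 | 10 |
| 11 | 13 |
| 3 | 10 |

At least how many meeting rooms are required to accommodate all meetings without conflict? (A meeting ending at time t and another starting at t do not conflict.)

The answer is the maximum number of intervals overlapping at any instant.
starts: [0, 1, 3, 5, 8, 8, 11, 12, 12, 17]
ends:   [1, 4, 8, 10, 10, 11, 13, 14, 14, 20]
s0→1 e1→0 s1→1 s3→2 e4→1 s5→2 e8→1 s8→2 s8→3  — peak 3.

3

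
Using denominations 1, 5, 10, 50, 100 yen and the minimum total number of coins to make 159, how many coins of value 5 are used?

159 − 1×100→59 − 1×50→9 − 1×5→4 − 4×1→0
Count of 5: 1

1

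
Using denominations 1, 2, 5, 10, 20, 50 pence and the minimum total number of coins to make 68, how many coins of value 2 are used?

68 = 1×50 + 1×10 + 1×5 + 1×2 + 1×1
Count of 2: 1

1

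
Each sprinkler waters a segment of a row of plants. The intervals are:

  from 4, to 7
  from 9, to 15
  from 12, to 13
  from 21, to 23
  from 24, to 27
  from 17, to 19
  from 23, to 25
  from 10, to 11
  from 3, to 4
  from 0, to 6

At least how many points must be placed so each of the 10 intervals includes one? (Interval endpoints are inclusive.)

6

Process intervals by earliest right end; each time one isn't hit yet, stab at its right endpoint.
By right end: [3,4]  [0,6]  [4,7]  [10,11]  [12,13]  [9,15]  [17,19]  [21,23]  [23,25]  [24,27]
[3,4] uncovered → point at 4; [10,11] uncovered → point at 11; [12,13] uncovered → point at 13; [17,19] uncovered → point at 19; [21,23] uncovered → point at 23; [24,27] uncovered → point at 27.
Points: 4, 11, 13, 19, 23, 27 (6 total).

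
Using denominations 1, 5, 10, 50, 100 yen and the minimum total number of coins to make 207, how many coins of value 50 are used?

0

207 − 2×100→7 − 1×5→2 − 2×1→0
Count of 50: 0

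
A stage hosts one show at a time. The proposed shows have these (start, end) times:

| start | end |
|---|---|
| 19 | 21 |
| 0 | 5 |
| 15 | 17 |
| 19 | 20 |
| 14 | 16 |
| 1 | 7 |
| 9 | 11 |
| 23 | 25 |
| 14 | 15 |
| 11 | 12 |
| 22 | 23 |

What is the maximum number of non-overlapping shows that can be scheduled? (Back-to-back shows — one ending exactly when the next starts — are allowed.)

Sort by end time and greedily take each interval whose start is ≥ the last chosen end.
By end time: (0,5), (1,7), (9,11), (11,12), (14,15), (14,16), (15,17), (19,20), (19,21), (22,23), (23,25).
Pick (0,5); next start ≥ 5 → (9,11); next start ≥ 11 → (11,12); next start ≥ 12 → (14,15); next start ≥ 15 → (15,17); next start ≥ 17 → (19,20); next start ≥ 20 → (22,23); next start ≥ 23 → (23,25).
Selected 8 shows.

8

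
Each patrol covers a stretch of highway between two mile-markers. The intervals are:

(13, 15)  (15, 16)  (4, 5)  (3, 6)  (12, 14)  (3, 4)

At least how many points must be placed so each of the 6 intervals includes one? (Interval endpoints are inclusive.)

3

Sort by right endpoint; whenever an interval is uncovered, place a point at its right end.
By right end: [3,4]  [4,5]  [3,6]  [12,14]  [13,15]  [15,16]
[3,4] uncovered → point at 4; [12,14] uncovered → point at 14; [15,16] uncovered → point at 16.
Points: 4, 14, 16 (3 total).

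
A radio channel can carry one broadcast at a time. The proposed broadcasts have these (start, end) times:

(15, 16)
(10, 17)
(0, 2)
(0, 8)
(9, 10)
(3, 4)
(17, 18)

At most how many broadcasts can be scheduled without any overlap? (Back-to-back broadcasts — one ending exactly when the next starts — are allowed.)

5

Greedy by earliest finish: after sorting by end time, pick each interval compatible with the last pick.
By end time: (0,2), (3,4), (0,8), (9,10), (15,16), (10,17), (17,18).
Pick (0,2); next start ≥ 2 → (3,4); next start ≥ 4 → (9,10); next start ≥ 10 → (15,16); next start ≥ 16 → (17,18).
Selected 5 broadcasts.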